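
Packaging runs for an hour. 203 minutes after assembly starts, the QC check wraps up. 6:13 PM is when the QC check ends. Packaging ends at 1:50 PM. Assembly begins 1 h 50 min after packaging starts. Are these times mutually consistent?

No

Packaging starts at 1:50 PM − 60 min = 12:50 PM.
Assembly starts at 12:50 PM + 110 min = 2:40 PM.
The QC check ends at 2:40 PM + 203 min = 6:03 PM.
But the QC check is also said to end at 6:13 PM — a 10-minute conflict.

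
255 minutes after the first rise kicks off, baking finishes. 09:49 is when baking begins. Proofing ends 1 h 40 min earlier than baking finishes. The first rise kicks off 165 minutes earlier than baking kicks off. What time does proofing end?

The first rise starts at 09:49 − 165 min = 07:04.
Baking ends at 07:04 + 255 min = 11:19.
Proofing ends at 11:19 − 100 min = 09:39.

09:39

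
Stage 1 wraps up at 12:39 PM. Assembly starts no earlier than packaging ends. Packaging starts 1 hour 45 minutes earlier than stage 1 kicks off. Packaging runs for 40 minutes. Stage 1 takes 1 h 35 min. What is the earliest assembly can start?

9:59 AM

Stage 1 starts at 12:39 PM − 95 min = 11:04 AM.
Packaging starts at 11:04 AM − 105 min = 9:19 AM.
Packaging ends at 9:19 AM + 40 min = 9:59 AM.
Assembly is bounded by packaging, so the earliest it can start is 9:59 AM.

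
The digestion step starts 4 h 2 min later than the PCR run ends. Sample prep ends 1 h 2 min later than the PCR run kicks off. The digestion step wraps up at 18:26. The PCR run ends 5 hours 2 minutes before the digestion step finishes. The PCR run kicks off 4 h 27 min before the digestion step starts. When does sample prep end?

The PCR run ends at 18:26 − 302 min = 13:24.
The digestion step starts at 13:24 + 242 min = 17:26.
The PCR run starts at 17:26 − 267 min = 12:59.
Sample prep ends at 12:59 + 62 min = 14:01.

14:01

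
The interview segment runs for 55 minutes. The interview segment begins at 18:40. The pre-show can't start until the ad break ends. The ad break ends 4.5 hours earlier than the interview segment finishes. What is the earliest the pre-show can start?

The interview segment ends at 18:40 + 55 min = 19:35.
The ad break ends at 19:35 − 270 min = 15:05.
The pre-show is bounded by the ad break, so the earliest it can start is 15:05.

15:05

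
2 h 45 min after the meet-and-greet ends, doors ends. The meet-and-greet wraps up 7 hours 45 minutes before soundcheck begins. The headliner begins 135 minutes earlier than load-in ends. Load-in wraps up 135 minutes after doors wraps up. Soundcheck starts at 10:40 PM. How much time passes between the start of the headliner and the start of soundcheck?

300 minutes

The meet-and-greet ends at 10:40 PM − 465 min = 2:55 PM.
Doors ends at 2:55 PM + 165 min = 5:40 PM.
Load-in ends at 5:40 PM + 135 min = 7:55 PM.
The headliner starts at 7:55 PM − 135 min = 5:40 PM.
From 5:40 PM to 10:40 PM is 300 minutes.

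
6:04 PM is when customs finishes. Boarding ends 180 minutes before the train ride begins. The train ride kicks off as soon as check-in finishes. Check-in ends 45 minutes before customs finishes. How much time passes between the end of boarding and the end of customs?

3 h 45 min

Check-in ends at 6:04 PM − 45 min = 5:19 PM.
So the train ride starts at 5:19 PM.
Boarding ends at 5:19 PM − 180 min = 2:19 PM.
From 2:19 PM to 6:04 PM is 3 h 45 min.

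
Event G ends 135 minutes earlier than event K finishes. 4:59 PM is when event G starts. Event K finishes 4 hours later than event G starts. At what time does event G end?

6:44 PM

Event K ends at 4:59 PM + 240 min = 8:59 PM.
Event G ends at 8:59 PM − 135 min = 6:44 PM.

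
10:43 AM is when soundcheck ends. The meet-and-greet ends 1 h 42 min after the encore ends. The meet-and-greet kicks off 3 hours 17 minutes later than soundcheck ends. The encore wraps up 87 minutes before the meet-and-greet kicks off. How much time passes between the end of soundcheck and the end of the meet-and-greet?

The meet-and-greet starts at 10:43 AM + 197 min = 2:00 PM.
The encore ends at 2:00 PM − 87 min = 12:33 PM.
The meet-and-greet ends at 12:33 PM + 102 min = 2:15 PM.
From 10:43 AM to 2:15 PM is 3 h 32 min.

3 h 32 min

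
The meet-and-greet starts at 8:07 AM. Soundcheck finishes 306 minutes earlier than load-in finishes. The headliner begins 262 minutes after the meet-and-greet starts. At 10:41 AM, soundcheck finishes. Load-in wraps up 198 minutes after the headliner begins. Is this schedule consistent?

The headliner starts at 8:07 AM + 262 min = 12:29 PM.
Load-in ends at 12:29 PM + 198 min = 3:47 PM.
Soundcheck ends at 3:47 PM − 306 min = 10:41 AM.
That matches the stated 10:41 AM, so the schedule is consistent.

Yes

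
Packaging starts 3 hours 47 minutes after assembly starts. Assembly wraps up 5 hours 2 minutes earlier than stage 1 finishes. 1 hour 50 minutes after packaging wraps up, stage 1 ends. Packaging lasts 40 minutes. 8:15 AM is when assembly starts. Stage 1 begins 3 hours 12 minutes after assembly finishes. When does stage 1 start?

12:42 PM

Packaging starts at 8:15 AM + 227 min = 12:02 PM.
Packaging ends at 12:02 PM + 40 min = 12:42 PM.
Stage 1 ends at 12:42 PM + 110 min = 2:32 PM.
Assembly ends at 2:32 PM − 302 min = 9:30 AM.
Stage 1 starts at 9:30 AM + 192 min = 12:42 PM.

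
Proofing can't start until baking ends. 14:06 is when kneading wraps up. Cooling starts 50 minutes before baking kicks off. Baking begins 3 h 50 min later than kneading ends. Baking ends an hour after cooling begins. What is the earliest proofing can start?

18:06

Baking starts at 14:06 + 230 min = 17:56.
Cooling starts at 17:56 − 50 min = 17:06.
Baking ends at 17:06 + 60 min = 18:06.
Proofing is bounded by baking, so the earliest it can start is 18:06.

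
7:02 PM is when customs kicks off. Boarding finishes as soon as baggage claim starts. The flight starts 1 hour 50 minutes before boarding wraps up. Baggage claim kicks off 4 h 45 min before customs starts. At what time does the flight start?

Baggage claim starts at 7:02 PM − 285 min = 2:17 PM.
So boarding ends at 2:17 PM.
The flight starts at 2:17 PM − 110 min = 12:27 PM.

12:27 PM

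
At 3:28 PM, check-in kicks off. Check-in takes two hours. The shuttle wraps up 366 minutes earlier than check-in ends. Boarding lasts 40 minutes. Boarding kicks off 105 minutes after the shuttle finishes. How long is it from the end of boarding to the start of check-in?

1 hour 41 minutes

Check-in ends at 3:28 PM + 120 min = 5:28 PM.
The shuttle ends at 5:28 PM − 366 min = 11:22 AM.
Boarding starts at 11:22 AM + 105 min = 1:07 PM.
Boarding ends at 1:07 PM + 40 min = 1:47 PM.
From 1:47 PM to 3:28 PM is 1 hour 41 minutes.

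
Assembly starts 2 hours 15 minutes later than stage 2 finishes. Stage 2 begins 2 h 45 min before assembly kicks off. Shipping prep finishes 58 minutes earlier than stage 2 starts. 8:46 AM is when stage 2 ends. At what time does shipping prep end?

Assembly starts at 8:46 AM + 135 min = 11:01 AM.
Stage 2 starts at 11:01 AM − 165 min = 8:16 AM.
Shipping prep ends at 8:16 AM − 58 min = 7:18 AM.

7:18 AM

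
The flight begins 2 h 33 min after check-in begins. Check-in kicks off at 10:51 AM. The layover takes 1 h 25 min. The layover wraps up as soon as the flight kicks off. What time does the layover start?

11:59 AM

The flight starts at 10:51 AM + 153 min = 1:24 PM.
So the layover ends at 1:24 PM.
The layover starts at 1:24 PM − 85 min = 11:59 AM.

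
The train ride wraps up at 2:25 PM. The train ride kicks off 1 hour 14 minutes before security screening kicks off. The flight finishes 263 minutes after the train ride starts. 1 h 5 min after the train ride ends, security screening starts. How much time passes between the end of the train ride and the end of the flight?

Security screening starts at 2:25 PM + 65 min = 3:30 PM.
The train ride starts at 3:30 PM − 74 min = 2:16 PM.
The flight ends at 2:16 PM + 263 min = 6:39 PM.
From 2:25 PM to 6:39 PM is 254 minutes.

254 minutes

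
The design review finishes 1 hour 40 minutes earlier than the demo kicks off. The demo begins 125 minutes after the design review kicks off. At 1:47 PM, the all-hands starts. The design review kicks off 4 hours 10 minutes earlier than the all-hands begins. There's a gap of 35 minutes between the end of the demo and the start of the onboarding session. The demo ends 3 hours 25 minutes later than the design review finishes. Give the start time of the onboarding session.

The design review starts at 1:47 PM − 250 min = 9:37 AM.
The demo starts at 9:37 AM + 125 min = 11:42 AM.
The design review ends at 11:42 AM − 100 min = 10:02 AM.
The demo ends at 10:02 AM + 205 min = 1:27 PM.
The onboarding session starts at 1:27 PM + 35 min = 2:02 PM.

2:02 PM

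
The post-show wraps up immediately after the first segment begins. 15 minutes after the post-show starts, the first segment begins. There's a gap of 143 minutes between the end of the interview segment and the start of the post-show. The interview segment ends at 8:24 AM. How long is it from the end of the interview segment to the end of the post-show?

2 hours 38 minutes

The post-show starts at 8:24 AM + 143 min = 10:47 AM.
The first segment starts at 10:47 AM + 15 min = 11:02 AM.
So the post-show ends at 11:02 AM.
From 8:24 AM to 11:02 AM is 2 hours 38 minutes.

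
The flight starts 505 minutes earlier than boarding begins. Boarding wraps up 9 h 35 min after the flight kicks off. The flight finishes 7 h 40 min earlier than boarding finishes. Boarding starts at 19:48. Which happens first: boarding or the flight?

The flight starts at 19:48 − 505 min = 11:23.
Boarding starts at 19:48 and the flight starts at 11:23, so the flight is first.

the flight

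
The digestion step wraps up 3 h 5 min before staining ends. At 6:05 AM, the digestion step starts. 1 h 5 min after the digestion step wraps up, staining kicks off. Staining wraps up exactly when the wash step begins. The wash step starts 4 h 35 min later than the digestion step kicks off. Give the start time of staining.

The wash step starts at 6:05 AM + 275 min = 10:40 AM.
So staining ends at 10:40 AM.
The digestion step ends at 10:40 AM − 185 min = 7:35 AM.
Staining starts at 7:35 AM + 65 min = 8:40 AM.

8:40 AM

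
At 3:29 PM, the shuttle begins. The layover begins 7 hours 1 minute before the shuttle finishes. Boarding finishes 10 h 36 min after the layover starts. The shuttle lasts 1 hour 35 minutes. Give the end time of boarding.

The shuttle ends at 3:29 PM + 95 min = 5:04 PM.
The layover starts at 5:04 PM − 421 min = 10:03 AM.
Boarding ends at 10:03 AM + 636 min = 8:39 PM.

8:39 PM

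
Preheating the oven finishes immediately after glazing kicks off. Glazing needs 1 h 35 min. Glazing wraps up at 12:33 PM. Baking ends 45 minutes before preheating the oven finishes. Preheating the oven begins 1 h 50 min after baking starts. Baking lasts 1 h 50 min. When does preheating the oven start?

Glazing starts at 12:33 PM − 95 min = 10:58 AM.
So preheating the oven ends at 10:58 AM.
Baking ends at 10:58 AM − 45 min = 10:13 AM.
Baking starts at 10:13 AM − 110 min = 8:23 AM.
Preheating the oven starts at 8:23 AM + 110 min = 10:13 AM.

10:13 AM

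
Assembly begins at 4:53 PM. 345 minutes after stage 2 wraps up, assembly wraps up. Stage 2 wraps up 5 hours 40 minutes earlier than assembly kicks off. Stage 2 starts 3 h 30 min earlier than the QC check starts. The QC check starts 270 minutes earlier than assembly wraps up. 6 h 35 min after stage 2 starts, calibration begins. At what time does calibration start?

3:33 PM

Stage 2 ends at 4:53 PM − 340 min = 11:13 AM.
Assembly ends at 11:13 AM + 345 min = 4:58 PM.
The QC check starts at 4:58 PM − 270 min = 12:28 PM.
Stage 2 starts at 12:28 PM − 210 min = 8:58 AM.
Calibration starts at 8:58 AM + 395 min = 3:33 PM.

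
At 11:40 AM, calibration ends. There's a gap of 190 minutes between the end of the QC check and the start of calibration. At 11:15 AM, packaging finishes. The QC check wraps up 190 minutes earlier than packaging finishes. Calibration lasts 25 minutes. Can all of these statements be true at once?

The QC check ends at 11:15 AM − 190 min = 8:05 AM.
Calibration starts at 8:05 AM + 190 min = 11:15 AM.
Calibration ends at 11:15 AM + 25 min = 11:40 AM.
That matches the stated 11:40 AM, so the schedule is consistent.

Yes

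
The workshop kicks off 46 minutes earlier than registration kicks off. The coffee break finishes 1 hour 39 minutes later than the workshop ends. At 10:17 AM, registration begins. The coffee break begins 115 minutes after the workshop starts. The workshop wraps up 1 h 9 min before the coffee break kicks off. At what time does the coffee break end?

The workshop starts at 10:17 AM − 46 min = 9:31 AM.
The coffee break starts at 9:31 AM + 115 min = 11:26 AM.
The workshop ends at 11:26 AM − 69 min = 10:17 AM.
The coffee break ends at 10:17 AM + 99 min = 11:56 AM.

11:56 AM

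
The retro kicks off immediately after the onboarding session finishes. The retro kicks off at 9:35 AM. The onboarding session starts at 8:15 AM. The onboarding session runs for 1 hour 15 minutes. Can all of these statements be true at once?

No

The onboarding session ends at 8:15 AM + 75 min = 9:30 AM.
So the retro starts at 9:30 AM.
But the retro is also said to start at 9:35 AM — a 5-minute conflict.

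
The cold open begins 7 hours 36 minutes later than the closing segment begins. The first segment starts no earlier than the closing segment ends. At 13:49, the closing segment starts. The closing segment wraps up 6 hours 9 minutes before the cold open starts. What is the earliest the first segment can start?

15:16

The cold open starts at 13:49 + 456 min = 21:25.
The closing segment ends at 21:25 − 369 min = 15:16.
The first segment is bounded by the closing segment, so the earliest it can start is 15:16.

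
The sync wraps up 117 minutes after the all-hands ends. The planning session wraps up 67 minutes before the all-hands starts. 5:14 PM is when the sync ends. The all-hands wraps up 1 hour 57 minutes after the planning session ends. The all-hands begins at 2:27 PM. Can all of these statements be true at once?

The planning session ends at 2:27 PM − 67 min = 1:20 PM.
The all-hands ends at 1:20 PM + 117 min = 3:17 PM.
The sync ends at 3:17 PM + 117 min = 5:14 PM.
That matches the stated 5:14 PM, so the schedule is consistent.

Yes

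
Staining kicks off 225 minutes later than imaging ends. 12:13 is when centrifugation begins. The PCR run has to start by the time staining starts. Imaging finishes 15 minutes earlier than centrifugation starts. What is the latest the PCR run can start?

Imaging ends at 12:13 − 15 min = 11:58.
Staining starts at 11:58 + 225 min = 15:43.
The PCR run is bounded by staining, so the latest it can start is 15:43.

15:43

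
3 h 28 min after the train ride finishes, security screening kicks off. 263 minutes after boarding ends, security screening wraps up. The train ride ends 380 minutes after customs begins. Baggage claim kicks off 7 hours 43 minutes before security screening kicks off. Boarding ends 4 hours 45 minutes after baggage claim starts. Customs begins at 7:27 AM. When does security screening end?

The train ride ends at 7:27 AM + 380 min = 1:47 PM.
Security screening starts at 1:47 PM + 208 min = 5:15 PM.
Baggage claim starts at 5:15 PM − 463 min = 9:32 AM.
Boarding ends at 9:32 AM + 285 min = 2:17 PM.
Security screening ends at 2:17 PM + 263 min = 6:40 PM.

6:40 PM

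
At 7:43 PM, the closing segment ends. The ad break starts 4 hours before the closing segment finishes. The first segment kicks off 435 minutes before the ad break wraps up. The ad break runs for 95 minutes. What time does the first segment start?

The ad break starts at 7:43 PM − 240 min = 3:43 PM.
The ad break ends at 3:43 PM + 95 min = 5:18 PM.
The first segment starts at 5:18 PM − 435 min = 10:03 AM.

10:03 AM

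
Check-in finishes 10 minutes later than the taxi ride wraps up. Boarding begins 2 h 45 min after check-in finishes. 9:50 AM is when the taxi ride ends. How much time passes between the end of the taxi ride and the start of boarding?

Check-in ends at 9:50 AM + 10 min = 10:00 AM.
Boarding starts at 10:00 AM + 165 min = 12:45 PM.
From 9:50 AM to 12:45 PM is 2 hours 55 minutes.

2 hours 55 minutes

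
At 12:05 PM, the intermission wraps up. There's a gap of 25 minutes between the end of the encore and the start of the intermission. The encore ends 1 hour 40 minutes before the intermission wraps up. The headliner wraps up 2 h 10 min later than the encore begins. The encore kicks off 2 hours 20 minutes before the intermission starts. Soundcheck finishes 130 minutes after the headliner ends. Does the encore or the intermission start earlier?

the encore

The encore ends at 12:05 PM − 100 min = 10:25 AM.
The intermission starts at 10:25 AM + 25 min = 10:50 AM.
The encore starts at 10:50 AM − 140 min = 8:30 AM.
The encore starts at 8:30 AM and the intermission starts at 10:50 AM, so the encore is first.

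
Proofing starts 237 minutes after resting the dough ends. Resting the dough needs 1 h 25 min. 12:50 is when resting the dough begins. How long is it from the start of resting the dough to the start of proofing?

322 minutes

Resting the dough ends at 12:50 + 85 min = 14:15.
Proofing starts at 14:15 + 237 min = 18:12.
From 12:50 to 18:12 is 322 minutes.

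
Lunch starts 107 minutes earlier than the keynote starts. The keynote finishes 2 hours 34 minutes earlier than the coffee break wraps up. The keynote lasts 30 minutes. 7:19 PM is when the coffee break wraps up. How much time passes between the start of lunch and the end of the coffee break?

4 h 51 min

The keynote ends at 7:19 PM − 154 min = 4:45 PM.
The keynote starts at 4:45 PM − 30 min = 4:15 PM.
Lunch starts at 4:15 PM − 107 min = 2:28 PM.
From 2:28 PM to 7:19 PM is 4 h 51 min.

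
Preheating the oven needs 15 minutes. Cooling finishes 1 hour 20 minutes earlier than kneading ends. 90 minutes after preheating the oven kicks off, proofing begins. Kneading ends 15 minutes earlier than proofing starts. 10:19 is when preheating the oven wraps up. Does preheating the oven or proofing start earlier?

preheating the oven

Preheating the oven starts at 10:19 − 15 min = 10:04.
Proofing starts at 10:04 + 90 min = 11:34.
Preheating the oven starts at 10:04 and proofing starts at 11:34, so preheating the oven is first.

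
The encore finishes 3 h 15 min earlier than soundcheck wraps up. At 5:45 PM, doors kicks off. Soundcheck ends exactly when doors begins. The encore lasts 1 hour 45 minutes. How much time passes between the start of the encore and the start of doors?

300 minutes

Soundcheck ends at 5:45 PM.
The encore ends at 5:45 PM − 195 min = 2:30 PM.
The encore starts at 2:30 PM − 105 min = 12:45 PM.
From 12:45 PM to 5:45 PM is 300 minutes.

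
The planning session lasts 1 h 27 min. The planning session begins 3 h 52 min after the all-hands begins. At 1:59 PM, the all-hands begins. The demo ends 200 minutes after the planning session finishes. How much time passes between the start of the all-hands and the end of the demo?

The planning session starts at 1:59 PM + 232 min = 5:51 PM.
The planning session ends at 5:51 PM + 87 min = 7:18 PM.
The demo ends at 7:18 PM + 200 min = 10:38 PM.
From 1:59 PM to 10:38 PM is 519 minutes.

519 minutes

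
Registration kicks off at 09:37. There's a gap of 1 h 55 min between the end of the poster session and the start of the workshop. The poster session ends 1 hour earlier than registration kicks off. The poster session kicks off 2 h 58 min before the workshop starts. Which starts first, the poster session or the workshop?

the poster session

The poster session ends at 09:37 − 60 min = 08:37.
The workshop starts at 08:37 + 115 min = 10:32.
The poster session starts at 10:32 − 178 min = 07:34.
The poster session starts at 07:34 and the workshop starts at 10:32, so the poster session is first.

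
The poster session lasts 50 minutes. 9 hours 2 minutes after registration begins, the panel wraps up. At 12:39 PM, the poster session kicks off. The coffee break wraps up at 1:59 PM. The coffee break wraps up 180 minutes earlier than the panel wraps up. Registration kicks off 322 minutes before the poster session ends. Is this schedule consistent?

No

The poster session ends at 12:39 PM + 50 min = 1:29 PM.
Registration starts at 1:29 PM − 322 min = 8:07 AM.
The panel ends at 8:07 AM + 542 min = 5:09 PM.
The coffee break ends at 5:09 PM − 180 min = 2:09 PM.
But the coffee break is also said to end at 1:59 PM — a 10-minute conflict.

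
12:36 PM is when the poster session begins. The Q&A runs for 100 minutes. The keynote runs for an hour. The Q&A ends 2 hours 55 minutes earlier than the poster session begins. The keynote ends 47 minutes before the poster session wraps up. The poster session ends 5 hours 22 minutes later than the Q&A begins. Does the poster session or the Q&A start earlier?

The Q&A ends at 12:36 PM − 175 min = 9:41 AM.
The Q&A starts at 9:41 AM − 100 min = 8:01 AM.
The poster session starts at 12:36 PM and the Q&A starts at 8:01 AM, so the Q&A is first.

the Q&A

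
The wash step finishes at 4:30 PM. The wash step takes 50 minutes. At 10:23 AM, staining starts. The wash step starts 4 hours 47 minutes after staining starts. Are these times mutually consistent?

The wash step starts at 10:23 AM + 287 min = 3:10 PM.
The wash step ends at 3:10 PM + 50 min = 4:00 PM.
But the wash step is also said to end at 4:30 PM — a 30-minute conflict.

No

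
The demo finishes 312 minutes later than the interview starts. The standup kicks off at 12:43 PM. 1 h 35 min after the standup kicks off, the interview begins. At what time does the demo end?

The interview starts at 12:43 PM + 95 min = 2:18 PM.
The demo ends at 2:18 PM + 312 min = 7:30 PM.

7:30 PM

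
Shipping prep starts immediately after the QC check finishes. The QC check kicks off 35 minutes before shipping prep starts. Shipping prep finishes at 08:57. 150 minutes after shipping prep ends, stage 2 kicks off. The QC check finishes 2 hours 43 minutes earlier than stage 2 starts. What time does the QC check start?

Stage 2 starts at 08:57 + 150 min = 11:27.
The QC check ends at 11:27 − 163 min = 08:44.
So shipping prep starts at 08:44.
The QC check starts at 08:44 − 35 min = 08:09.

08:09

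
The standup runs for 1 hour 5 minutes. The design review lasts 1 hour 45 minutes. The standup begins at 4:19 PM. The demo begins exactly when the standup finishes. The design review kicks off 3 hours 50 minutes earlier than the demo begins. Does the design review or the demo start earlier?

The standup ends at 4:19 PM + 65 min = 5:24 PM.
So the demo starts at 5:24 PM.
The design review starts at 5:24 PM − 230 min = 1:34 PM.
The design review starts at 1:34 PM and the demo starts at 5:24 PM, so the design review is first.

the design review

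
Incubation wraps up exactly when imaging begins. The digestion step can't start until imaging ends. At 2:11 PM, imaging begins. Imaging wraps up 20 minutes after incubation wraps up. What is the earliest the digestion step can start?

Incubation ends at 2:11 PM.
Imaging ends at 2:11 PM + 20 min = 2:31 PM.
The digestion step is bounded by imaging, so the earliest it can start is 2:31 PM.

2:31 PM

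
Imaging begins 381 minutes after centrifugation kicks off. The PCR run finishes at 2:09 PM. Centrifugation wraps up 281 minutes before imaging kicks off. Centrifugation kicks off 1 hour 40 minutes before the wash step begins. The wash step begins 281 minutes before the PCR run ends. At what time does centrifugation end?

The wash step starts at 2:09 PM − 281 min = 9:28 AM.
Centrifugation starts at 9:28 AM − 100 min = 7:48 AM.
Imaging starts at 7:48 AM + 381 min = 2:09 PM.
Centrifugation ends at 2:09 PM − 281 min = 9:28 AM.

9:28 AM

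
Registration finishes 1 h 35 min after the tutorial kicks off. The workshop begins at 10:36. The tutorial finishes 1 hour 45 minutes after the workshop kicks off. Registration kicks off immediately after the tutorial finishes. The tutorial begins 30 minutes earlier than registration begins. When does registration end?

13:26

The tutorial ends at 10:36 + 105 min = 12:21.
So registration starts at 12:21.
The tutorial starts at 12:21 − 30 min = 11:51.
Registration ends at 11:51 + 95 min = 13:26.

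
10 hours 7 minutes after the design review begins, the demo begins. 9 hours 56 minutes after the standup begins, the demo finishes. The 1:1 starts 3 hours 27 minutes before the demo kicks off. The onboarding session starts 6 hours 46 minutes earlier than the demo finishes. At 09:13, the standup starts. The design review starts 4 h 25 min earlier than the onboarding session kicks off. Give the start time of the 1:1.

The demo ends at 09:13 + 596 min = 19:09.
The onboarding session starts at 19:09 − 406 min = 12:23.
The design review starts at 12:23 − 265 min = 07:58.
The demo starts at 07:58 + 607 min = 18:05.
The 1:1 starts at 18:05 − 207 min = 14:38.

14:38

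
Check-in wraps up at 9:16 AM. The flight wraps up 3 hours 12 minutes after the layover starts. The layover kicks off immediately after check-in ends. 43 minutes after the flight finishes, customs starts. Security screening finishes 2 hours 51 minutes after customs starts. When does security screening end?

4:02 PM

The layover starts at 9:16 AM.
The flight ends at 9:16 AM + 192 min = 12:28 PM.
Customs starts at 12:28 PM + 43 min = 1:11 PM.
Security screening ends at 1:11 PM + 171 min = 4:02 PM.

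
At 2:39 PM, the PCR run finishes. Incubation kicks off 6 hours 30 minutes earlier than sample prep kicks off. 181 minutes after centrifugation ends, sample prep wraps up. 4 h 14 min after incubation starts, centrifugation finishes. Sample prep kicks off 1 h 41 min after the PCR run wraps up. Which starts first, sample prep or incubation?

incubation

Sample prep starts at 2:39 PM + 101 min = 4:20 PM.
Incubation starts at 4:20 PM − 390 min = 9:50 AM.
Sample prep starts at 4:20 PM and incubation starts at 9:50 AM, so incubation is first.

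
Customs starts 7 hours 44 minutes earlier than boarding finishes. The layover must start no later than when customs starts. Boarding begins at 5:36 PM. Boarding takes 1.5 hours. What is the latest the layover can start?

11:22 AM

Boarding ends at 5:36 PM + 90 min = 7:06 PM.
Customs starts at 7:06 PM − 464 min = 11:22 AM.
The layover is bounded by customs, so the latest it can start is 11:22 AM.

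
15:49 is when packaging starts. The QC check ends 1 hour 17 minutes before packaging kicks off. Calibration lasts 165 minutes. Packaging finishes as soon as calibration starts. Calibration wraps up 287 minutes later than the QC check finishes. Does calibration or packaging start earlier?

packaging

The QC check ends at 15:49 − 77 min = 14:32.
Calibration ends at 14:32 + 287 min = 19:19.
Calibration starts at 19:19 − 165 min = 16:34.
Calibration starts at 16:34 and packaging starts at 15:49, so packaging is first.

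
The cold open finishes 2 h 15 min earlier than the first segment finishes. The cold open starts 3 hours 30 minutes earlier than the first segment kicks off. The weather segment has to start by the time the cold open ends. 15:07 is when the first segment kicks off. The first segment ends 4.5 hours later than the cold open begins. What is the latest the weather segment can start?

13:52

The cold open starts at 15:07 − 210 min = 11:37.
The first segment ends at 11:37 + 270 min = 16:07.
The cold open ends at 16:07 − 135 min = 13:52.
The weather segment is bounded by the cold open, so the latest it can start is 13:52.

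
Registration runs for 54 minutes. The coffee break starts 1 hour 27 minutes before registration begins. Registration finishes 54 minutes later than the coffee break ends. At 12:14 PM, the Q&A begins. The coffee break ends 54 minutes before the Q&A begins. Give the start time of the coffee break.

9:53 AM

The coffee break ends at 12:14 PM − 54 min = 11:20 AM.
Registration ends at 11:20 AM + 54 min = 12:14 PM.
Registration starts at 12:14 PM − 54 min = 11:20 AM.
The coffee break starts at 11:20 AM − 87 min = 9:53 AM.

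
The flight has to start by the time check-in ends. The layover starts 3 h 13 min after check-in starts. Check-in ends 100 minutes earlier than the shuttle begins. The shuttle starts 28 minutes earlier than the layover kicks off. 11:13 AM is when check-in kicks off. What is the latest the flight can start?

The layover starts at 11:13 AM + 193 min = 2:26 PM.
The shuttle starts at 2:26 PM − 28 min = 1:58 PM.
Check-in ends at 1:58 PM − 100 min = 12:18 PM.
The flight is bounded by check-in, so the latest it can start is 12:18 PM.

12:18 PM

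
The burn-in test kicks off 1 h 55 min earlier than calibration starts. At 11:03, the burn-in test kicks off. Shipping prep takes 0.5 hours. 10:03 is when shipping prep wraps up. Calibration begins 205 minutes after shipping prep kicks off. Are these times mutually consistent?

Yes

Shipping prep starts at 10:03 − 30 min = 09:33.
Calibration starts at 09:33 + 205 min = 12:58.
The burn-in test starts at 12:58 − 115 min = 11:03.
That matches the stated 11:03, so the schedule is consistent.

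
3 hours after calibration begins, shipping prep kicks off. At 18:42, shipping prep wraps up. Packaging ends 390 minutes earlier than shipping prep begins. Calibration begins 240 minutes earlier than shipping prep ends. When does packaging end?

11:12

Calibration starts at 18:42 − 240 min = 14:42.
Shipping prep starts at 14:42 + 180 min = 17:42.
Packaging ends at 17:42 − 390 min = 11:12.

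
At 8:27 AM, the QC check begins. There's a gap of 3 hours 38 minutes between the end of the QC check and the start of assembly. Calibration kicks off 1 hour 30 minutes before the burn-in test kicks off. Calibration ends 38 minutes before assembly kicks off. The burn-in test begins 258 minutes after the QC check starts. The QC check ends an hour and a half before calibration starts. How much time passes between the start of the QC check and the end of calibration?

The burn-in test starts at 8:27 AM + 258 min = 12:45 PM.
Calibration starts at 12:45 PM − 90 min = 11:15 AM.
The QC check ends at 11:15 AM − 90 min = 9:45 AM.
Assembly starts at 9:45 AM + 218 min = 1:23 PM.
Calibration ends at 1:23 PM − 38 min = 12:45 PM.
From 8:27 AM to 12:45 PM is 4 h 18 min.

4 h 18 min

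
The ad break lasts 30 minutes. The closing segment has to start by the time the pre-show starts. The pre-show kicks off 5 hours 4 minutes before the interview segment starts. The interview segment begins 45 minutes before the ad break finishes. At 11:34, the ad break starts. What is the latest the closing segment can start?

06:15

The ad break ends at 11:34 + 30 min = 12:04.
The interview segment starts at 12:04 − 45 min = 11:19.
The pre-show starts at 11:19 − 304 min = 06:15.
The closing segment is bounded by the pre-show, so the latest it can start is 06:15.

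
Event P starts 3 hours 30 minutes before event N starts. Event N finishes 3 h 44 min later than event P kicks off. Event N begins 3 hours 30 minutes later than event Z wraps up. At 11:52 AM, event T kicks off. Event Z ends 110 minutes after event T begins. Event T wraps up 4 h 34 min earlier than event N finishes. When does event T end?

Event Z ends at 11:52 AM + 110 min = 1:42 PM.
Event N starts at 1:42 PM + 210 min = 5:12 PM.
Event P starts at 5:12 PM − 210 min = 1:42 PM.
Event N ends at 1:42 PM + 224 min = 5:26 PM.
Event T ends at 5:26 PM − 274 min = 12:52 PM.

12:52 PM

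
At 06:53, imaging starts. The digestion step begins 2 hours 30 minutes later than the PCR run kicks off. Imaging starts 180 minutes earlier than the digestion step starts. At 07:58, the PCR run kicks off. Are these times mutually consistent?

The digestion step starts at 07:58 + 150 min = 10:28.
Imaging starts at 10:28 − 180 min = 07:28.
But imaging is also said to start at 06:53 — a 35-minute conflict.

No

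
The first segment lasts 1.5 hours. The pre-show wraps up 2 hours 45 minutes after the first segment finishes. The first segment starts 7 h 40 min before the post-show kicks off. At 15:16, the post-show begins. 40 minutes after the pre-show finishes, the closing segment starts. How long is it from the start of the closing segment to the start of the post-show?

2 h 45 min

The first segment starts at 15:16 − 460 min = 07:36.
The first segment ends at 07:36 + 90 min = 09:06.
The pre-show ends at 09:06 + 165 min = 11:51.
The closing segment starts at 11:51 + 40 min = 12:31.
From 12:31 to 15:16 is 2 h 45 min.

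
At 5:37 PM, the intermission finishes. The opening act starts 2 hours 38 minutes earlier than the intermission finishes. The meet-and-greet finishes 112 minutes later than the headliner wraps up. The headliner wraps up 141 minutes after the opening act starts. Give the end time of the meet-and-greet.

The opening act starts at 5:37 PM − 158 min = 2:59 PM.
The headliner ends at 2:59 PM + 141 min = 5:20 PM.
The meet-and-greet ends at 5:20 PM + 112 min = 7:12 PM.

7:12 PM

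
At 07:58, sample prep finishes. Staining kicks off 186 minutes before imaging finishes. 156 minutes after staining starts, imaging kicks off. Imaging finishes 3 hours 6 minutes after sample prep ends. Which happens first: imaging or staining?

staining

Imaging ends at 07:58 + 186 min = 11:04.
Staining starts at 11:04 − 186 min = 07:58.
Imaging starts at 07:58 + 156 min = 10:34.
Imaging starts at 10:34 and staining starts at 07:58, so staining is first.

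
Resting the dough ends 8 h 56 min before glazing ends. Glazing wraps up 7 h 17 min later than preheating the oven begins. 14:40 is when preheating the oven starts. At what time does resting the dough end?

Glazing ends at 14:40 + 437 min = 21:57.
Resting the dough ends at 21:57 − 536 min = 13:01.

13:01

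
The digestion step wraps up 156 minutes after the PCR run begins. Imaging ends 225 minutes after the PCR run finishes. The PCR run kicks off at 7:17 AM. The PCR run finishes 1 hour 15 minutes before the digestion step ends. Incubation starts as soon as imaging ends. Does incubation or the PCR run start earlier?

the PCR run

The digestion step ends at 7:17 AM + 156 min = 9:53 AM.
The PCR run ends at 9:53 AM − 75 min = 8:38 AM.
Imaging ends at 8:38 AM + 225 min = 12:23 PM.
So incubation starts at 12:23 PM.
Incubation starts at 12:23 PM and the PCR run starts at 7:17 AM, so the PCR run is first.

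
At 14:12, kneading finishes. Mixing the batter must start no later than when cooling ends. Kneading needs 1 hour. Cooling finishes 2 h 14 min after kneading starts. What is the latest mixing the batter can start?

15:26

Kneading starts at 14:12 − 60 min = 13:12.
Cooling ends at 13:12 + 134 min = 15:26.
Mixing the batter is bounded by cooling, so the latest it can start is 15:26.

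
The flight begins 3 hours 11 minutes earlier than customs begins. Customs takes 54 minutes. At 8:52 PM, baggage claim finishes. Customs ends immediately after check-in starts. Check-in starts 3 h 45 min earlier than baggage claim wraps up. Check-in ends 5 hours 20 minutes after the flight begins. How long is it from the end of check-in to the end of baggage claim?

Check-in starts at 8:52 PM − 225 min = 5:07 PM.
So customs ends at 5:07 PM.
Customs starts at 5:07 PM − 54 min = 4:13 PM.
The flight starts at 4:13 PM − 191 min = 1:02 PM.
Check-in ends at 1:02 PM + 320 min = 6:22 PM.
From 6:22 PM to 8:52 PM is 2 h 30 min.

2 h 30 min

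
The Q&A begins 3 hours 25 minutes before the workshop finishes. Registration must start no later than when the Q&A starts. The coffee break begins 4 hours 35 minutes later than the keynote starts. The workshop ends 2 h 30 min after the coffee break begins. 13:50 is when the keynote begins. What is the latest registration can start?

17:30

The coffee break starts at 13:50 + 275 min = 18:25.
The workshop ends at 18:25 + 150 min = 20:55.
The Q&A starts at 20:55 − 205 min = 17:30.
Registration is bounded by the Q&A, so the latest it can start is 17:30.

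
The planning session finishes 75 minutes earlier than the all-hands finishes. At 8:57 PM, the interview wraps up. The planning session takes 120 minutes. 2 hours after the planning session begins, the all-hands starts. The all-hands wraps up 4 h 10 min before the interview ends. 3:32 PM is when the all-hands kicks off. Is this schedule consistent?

Yes

The all-hands ends at 8:57 PM − 250 min = 4:47 PM.
The planning session ends at 4:47 PM − 75 min = 3:32 PM.
The planning session starts at 3:32 PM − 120 min = 1:32 PM.
The all-hands starts at 1:32 PM + 120 min = 3:32 PM.
That matches the stated 3:32 PM, so the schedule is consistent.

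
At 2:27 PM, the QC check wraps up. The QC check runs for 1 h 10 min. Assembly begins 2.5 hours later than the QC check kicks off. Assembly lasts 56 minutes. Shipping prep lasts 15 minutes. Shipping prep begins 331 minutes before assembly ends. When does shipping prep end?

The QC check starts at 2:27 PM − 70 min = 1:17 PM.
Assembly starts at 1:17 PM + 150 min = 3:47 PM.
Assembly ends at 3:47 PM + 56 min = 4:43 PM.
Shipping prep starts at 4:43 PM − 331 min = 11:12 AM.
Shipping prep ends at 11:12 AM + 15 min = 11:27 AM.

11:27 AM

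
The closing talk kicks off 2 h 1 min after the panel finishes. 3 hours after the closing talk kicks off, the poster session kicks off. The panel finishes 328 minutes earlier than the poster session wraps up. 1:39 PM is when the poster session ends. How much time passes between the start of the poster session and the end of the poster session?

27 minutes

The panel ends at 1:39 PM − 328 min = 8:11 AM.
The closing talk starts at 8:11 AM + 121 min = 10:12 AM.
The poster session starts at 10:12 AM + 180 min = 1:12 PM.
From 1:12 PM to 1:39 PM is 27 minutes.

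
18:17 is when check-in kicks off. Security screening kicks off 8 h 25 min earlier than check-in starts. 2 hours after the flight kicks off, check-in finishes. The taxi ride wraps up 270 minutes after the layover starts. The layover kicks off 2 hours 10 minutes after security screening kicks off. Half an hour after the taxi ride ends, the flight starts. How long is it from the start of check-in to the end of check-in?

Security screening starts at 18:17 − 505 min = 09:52.
The layover starts at 09:52 + 130 min = 12:02.
The taxi ride ends at 12:02 + 270 min = 16:32.
The flight starts at 16:32 + 30 min = 17:02.
Check-in ends at 17:02 + 120 min = 19:02.
From 18:17 to 19:02 is 45 minutes.

45 minutes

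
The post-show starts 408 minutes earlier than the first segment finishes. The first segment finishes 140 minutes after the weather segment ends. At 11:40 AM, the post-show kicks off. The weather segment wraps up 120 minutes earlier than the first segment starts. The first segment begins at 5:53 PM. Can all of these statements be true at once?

The weather segment ends at 5:53 PM − 120 min = 3:53 PM.
The first segment ends at 3:53 PM + 140 min = 6:13 PM.
The post-show starts at 6:13 PM − 408 min = 11:25 AM.
But the post-show is also said to start at 11:40 AM — a 15-minute conflict.

No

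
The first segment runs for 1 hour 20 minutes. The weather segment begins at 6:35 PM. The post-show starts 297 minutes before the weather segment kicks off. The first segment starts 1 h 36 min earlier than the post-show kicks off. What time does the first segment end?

1:22 PM

The post-show starts at 6:35 PM − 297 min = 1:38 PM.
The first segment starts at 1:38 PM − 96 min = 12:02 PM.
The first segment ends at 12:02 PM + 80 min = 1:22 PM.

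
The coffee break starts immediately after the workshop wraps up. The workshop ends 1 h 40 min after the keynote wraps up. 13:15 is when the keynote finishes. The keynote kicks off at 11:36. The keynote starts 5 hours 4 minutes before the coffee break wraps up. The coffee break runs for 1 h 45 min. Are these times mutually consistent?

The workshop ends at 13:15 + 100 min = 14:55.
So the coffee break starts at 14:55.
The coffee break ends at 14:55 + 105 min = 16:40.
The keynote starts at 16:40 − 304 min = 11:36.
That matches the stated 11:36, so the schedule is consistent.

Yes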